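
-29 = -29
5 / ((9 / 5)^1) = 25 / 9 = 2.78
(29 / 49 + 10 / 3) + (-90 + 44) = -6185 / 147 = -42.07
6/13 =0.46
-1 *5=-5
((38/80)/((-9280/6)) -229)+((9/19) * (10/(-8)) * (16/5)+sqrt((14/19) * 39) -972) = -4241889083/3526400+sqrt(10374)/19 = -1197.53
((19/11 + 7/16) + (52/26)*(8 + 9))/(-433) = -6365/76208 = -0.08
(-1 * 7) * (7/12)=-4.08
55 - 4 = 51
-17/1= -17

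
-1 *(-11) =11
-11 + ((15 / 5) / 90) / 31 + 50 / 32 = -70207 / 7440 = -9.44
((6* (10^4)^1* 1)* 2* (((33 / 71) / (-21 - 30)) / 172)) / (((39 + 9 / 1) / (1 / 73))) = -6875 / 3788773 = -0.00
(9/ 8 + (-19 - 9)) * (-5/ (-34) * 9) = -9675/ 272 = -35.57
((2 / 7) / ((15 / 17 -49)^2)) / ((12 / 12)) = 289 / 2341934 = 0.00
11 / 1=11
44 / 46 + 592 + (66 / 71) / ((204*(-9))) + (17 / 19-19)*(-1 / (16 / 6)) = 5694140807 / 9494262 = 599.75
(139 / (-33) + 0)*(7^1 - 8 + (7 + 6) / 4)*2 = -417 / 22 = -18.95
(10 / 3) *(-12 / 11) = -40 / 11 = -3.64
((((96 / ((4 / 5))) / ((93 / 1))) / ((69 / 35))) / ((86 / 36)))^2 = 70560000 / 939974281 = 0.08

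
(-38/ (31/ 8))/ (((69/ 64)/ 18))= -116736/ 713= -163.73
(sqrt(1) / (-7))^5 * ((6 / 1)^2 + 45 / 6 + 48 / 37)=-3315 / 1243718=-0.00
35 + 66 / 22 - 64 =-26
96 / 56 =12 / 7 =1.71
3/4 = 0.75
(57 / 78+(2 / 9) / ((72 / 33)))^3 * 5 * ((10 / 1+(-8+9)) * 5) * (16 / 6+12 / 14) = 2322094615225 / 4151380896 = 559.35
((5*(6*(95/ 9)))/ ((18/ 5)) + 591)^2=336062224/ 729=460990.71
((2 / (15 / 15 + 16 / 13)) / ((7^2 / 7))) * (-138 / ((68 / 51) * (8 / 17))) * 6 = -137241 / 812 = -169.02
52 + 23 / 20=1063 / 20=53.15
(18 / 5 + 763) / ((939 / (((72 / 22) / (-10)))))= -22998 / 86075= -0.27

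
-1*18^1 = -18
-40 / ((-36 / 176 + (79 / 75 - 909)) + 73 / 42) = 308000 / 6979381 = 0.04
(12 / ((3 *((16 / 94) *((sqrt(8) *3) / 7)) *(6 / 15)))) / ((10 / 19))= 6251 *sqrt(2) / 96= 92.09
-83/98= -0.85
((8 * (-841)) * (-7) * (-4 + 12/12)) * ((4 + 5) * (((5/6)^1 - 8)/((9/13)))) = 13163332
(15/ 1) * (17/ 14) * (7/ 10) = 51/ 4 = 12.75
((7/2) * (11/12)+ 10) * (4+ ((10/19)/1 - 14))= -125.13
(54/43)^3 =157464/79507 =1.98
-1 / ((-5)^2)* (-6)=6 / 25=0.24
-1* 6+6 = 0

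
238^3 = 13481272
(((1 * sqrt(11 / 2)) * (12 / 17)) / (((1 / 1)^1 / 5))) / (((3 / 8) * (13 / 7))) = 560 * sqrt(22) / 221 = 11.89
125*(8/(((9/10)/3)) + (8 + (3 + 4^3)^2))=1696375/3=565458.33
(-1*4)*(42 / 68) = -42 / 17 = -2.47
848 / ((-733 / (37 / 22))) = -15688 / 8063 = -1.95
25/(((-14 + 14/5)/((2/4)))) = -125/112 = -1.12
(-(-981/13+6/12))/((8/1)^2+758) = 1949/21372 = 0.09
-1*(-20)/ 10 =2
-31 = -31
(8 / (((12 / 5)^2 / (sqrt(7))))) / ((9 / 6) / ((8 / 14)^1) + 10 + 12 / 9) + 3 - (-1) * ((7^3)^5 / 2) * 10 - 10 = 20 * sqrt(7) / 201 + 23737807549708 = 23737807549708.26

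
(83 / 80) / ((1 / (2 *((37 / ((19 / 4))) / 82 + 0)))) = 3071 / 15580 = 0.20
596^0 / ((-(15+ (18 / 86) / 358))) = -15394 / 230919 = -0.07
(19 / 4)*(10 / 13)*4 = 190 / 13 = 14.62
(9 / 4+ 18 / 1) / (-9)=-9 / 4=-2.25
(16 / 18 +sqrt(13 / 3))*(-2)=-2*sqrt(39) / 3-16 / 9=-5.94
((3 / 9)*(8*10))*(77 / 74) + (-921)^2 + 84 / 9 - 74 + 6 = 31383773 / 37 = 848210.08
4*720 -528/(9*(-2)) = 8728/3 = 2909.33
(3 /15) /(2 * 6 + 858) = 1 /4350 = 0.00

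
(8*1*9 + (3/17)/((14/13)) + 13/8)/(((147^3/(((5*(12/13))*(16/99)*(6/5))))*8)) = 140494/54054891891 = 0.00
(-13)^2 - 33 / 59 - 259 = -5343 / 59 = -90.56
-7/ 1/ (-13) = 7/ 13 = 0.54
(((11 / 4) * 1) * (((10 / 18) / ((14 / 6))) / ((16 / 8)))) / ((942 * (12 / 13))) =715 / 1899072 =0.00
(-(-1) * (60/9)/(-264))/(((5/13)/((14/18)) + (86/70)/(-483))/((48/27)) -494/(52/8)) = 732550/2196654867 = 0.00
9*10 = 90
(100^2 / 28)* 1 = 2500 / 7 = 357.14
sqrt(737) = 27.15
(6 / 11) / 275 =6 / 3025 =0.00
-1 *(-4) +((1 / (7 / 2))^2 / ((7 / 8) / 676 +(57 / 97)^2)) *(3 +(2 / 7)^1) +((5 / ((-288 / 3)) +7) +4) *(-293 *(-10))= 9315590378000707 / 290366595120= 32082.17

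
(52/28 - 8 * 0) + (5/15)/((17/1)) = 670/357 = 1.88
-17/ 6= -2.83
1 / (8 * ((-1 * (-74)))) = 1 / 592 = 0.00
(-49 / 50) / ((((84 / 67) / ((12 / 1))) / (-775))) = 14539 / 2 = 7269.50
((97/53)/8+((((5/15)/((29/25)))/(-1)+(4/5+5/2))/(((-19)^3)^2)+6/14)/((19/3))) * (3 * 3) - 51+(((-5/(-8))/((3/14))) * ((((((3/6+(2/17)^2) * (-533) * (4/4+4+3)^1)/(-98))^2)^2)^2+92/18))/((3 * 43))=62412388783948795448735436591117334025615533214884206780767/44219709200033762601733607422234784091450148741080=1411415631.47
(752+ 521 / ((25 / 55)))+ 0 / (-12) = 9491 / 5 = 1898.20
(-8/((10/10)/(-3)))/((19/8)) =192/19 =10.11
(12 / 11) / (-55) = -12 / 605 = -0.02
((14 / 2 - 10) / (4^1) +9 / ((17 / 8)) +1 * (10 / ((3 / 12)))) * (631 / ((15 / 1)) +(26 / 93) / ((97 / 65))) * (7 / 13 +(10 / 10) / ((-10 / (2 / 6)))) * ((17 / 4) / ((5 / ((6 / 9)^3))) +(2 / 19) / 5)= 863506620389 / 3409126110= 253.29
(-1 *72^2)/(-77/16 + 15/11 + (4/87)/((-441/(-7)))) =5000776704/3326263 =1503.42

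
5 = 5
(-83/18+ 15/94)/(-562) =1883/237726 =0.01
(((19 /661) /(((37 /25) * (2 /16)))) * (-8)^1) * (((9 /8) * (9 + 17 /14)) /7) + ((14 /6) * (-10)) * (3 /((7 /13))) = -158236390 /1198393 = -132.04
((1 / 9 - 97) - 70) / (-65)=1502 / 585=2.57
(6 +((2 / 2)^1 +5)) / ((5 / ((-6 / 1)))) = -72 / 5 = -14.40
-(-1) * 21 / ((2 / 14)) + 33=180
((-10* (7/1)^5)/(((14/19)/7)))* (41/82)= -1596665/2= -798332.50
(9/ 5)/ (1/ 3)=27/ 5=5.40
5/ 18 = 0.28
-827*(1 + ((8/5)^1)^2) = -73603/25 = -2944.12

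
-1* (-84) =84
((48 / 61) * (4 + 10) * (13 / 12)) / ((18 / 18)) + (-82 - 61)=-7995 / 61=-131.07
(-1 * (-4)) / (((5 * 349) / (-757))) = -3028 / 1745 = -1.74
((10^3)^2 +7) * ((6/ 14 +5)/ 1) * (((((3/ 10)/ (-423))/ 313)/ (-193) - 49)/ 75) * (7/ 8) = -79300053467488597/ 25553007000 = -3103355.06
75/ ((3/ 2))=50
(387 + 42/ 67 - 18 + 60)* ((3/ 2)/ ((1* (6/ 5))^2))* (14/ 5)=335825/ 268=1253.08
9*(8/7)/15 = 0.69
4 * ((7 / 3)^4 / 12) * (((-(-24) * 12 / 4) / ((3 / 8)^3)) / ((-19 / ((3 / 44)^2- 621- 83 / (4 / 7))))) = 911812057856 / 1675971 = 544050.02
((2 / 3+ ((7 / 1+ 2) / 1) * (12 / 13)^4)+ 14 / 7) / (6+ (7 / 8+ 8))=0.62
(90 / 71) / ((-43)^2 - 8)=90 / 130711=0.00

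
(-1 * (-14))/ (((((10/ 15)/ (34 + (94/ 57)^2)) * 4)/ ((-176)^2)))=6467122816/ 1083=5971489.21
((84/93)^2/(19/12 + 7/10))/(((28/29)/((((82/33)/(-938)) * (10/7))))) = -0.00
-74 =-74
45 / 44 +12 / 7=843 / 308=2.74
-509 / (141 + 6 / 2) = -509 / 144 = -3.53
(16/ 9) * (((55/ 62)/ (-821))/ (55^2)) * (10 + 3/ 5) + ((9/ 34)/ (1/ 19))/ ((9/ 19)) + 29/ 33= 24621919259/ 2141701650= 11.50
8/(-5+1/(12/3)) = -32/19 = -1.68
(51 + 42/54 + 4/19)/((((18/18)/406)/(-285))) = -18046700/3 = -6015566.67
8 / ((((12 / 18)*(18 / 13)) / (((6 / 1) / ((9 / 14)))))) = 728 / 9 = 80.89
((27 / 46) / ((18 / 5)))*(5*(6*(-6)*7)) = -4725 / 23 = -205.43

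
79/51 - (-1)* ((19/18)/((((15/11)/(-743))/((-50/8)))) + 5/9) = 13207123/3672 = 3596.71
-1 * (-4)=4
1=1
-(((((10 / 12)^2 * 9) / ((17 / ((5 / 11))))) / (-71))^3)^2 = -3814697265625 / 22436736083599722763118546944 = -0.00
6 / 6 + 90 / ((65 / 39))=55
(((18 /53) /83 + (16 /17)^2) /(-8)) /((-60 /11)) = 6222403 /305114640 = 0.02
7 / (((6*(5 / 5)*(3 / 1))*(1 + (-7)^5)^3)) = -7 / 85440854423088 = -0.00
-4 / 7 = -0.57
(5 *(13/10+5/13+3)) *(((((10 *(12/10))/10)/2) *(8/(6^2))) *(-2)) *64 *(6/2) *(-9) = 701568/65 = 10793.35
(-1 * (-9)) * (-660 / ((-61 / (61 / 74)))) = 2970 / 37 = 80.27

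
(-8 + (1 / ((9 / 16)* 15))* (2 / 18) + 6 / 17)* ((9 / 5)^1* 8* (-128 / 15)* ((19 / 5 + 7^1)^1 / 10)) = 161462272 / 159375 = 1013.10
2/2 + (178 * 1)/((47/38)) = 144.91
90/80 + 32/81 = 985/648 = 1.52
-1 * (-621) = 621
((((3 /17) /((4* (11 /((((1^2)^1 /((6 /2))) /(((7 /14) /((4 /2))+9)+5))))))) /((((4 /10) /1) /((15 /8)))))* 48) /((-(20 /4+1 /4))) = -100 /24871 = -0.00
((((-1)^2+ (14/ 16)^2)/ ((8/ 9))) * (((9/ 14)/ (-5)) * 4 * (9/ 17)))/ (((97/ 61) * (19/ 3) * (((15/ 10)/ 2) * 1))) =-5024997/ 70181440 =-0.07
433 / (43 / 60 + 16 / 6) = 25980 / 203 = 127.98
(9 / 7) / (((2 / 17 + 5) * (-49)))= -51 / 9947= -0.01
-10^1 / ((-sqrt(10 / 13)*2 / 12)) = 6*sqrt(130) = 68.41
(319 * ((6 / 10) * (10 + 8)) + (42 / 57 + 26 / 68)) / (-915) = -3710537 / 985150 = -3.77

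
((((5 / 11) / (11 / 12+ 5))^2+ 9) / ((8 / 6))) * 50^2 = 10299841875 / 609961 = 16886.07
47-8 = 39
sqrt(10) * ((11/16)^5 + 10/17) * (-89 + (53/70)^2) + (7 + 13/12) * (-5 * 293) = -142105/12 - 5729678566457 * sqrt(10)/87346380800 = -12049.52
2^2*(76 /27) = 304 /27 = 11.26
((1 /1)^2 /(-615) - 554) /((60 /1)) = -9.23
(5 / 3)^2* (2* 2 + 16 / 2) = 100 / 3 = 33.33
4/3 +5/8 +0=47/24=1.96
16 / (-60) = -0.27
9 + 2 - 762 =-751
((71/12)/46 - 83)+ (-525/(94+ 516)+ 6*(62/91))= -244041691/3064152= -79.64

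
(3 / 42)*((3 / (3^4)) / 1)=1 / 378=0.00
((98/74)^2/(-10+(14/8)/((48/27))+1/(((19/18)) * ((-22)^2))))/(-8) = 44159192/1815615715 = 0.02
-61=-61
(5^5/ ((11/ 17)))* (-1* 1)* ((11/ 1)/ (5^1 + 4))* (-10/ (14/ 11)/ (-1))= -2921875/ 63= -46378.97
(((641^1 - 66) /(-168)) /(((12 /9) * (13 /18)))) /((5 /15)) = -15525 /1456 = -10.66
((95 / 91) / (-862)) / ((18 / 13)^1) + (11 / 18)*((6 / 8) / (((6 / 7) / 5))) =387055 / 144816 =2.67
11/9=1.22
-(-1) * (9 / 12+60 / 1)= 243 / 4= 60.75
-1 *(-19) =19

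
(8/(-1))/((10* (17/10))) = -8/17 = -0.47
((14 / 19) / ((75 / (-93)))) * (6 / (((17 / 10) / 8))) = -41664 / 1615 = -25.80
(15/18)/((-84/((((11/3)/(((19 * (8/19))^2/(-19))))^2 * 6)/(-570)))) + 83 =1542097147/18579456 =83.00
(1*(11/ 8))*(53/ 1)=583/ 8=72.88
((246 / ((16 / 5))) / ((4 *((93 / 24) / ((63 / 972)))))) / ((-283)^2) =1435 / 357517296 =0.00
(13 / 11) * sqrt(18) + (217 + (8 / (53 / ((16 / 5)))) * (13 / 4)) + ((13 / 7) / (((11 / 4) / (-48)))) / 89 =39 * sqrt(2) / 11 + 396271173 / 1816045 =223.22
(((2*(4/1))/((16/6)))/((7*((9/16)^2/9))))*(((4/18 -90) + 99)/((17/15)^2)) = 531200/6069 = 87.53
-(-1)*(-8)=-8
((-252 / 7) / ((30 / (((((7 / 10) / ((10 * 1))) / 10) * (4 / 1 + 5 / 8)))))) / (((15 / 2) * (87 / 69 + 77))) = -5957 / 90000000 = -0.00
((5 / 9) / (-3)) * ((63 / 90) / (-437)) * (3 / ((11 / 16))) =56 / 43263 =0.00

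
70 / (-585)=-14 / 117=-0.12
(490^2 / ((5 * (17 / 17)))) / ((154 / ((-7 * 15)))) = -360150 / 11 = -32740.91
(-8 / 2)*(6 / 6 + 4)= -20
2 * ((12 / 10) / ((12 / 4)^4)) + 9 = 1219 / 135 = 9.03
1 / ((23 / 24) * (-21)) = -8 / 161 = -0.05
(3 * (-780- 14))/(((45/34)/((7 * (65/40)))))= -614159/30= -20471.97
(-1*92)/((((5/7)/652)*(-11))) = 419888/55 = 7634.33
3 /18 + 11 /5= 71 /30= 2.37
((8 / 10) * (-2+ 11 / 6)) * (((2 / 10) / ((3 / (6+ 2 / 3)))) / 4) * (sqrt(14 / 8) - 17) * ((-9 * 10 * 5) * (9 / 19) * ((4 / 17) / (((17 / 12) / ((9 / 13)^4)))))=-18895680 / 9225203+ 9447840 * sqrt(7) / 156828451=-1.89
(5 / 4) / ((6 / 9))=15 / 8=1.88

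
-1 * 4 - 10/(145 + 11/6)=-3584/881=-4.07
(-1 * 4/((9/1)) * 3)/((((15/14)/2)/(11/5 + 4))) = -3472/225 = -15.43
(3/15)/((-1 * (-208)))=1/1040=0.00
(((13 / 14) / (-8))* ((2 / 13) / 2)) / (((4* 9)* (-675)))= 0.00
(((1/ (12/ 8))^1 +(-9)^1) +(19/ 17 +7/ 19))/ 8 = -6635/ 7752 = -0.86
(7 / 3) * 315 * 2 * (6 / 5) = 1764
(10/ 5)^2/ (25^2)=4/ 625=0.01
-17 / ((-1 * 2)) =17 / 2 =8.50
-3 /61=-0.05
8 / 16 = 1 / 2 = 0.50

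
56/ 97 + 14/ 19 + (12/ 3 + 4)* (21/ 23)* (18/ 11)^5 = 594027109438/ 6826790839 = 87.01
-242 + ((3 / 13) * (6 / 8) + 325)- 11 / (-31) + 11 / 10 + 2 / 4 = 85.13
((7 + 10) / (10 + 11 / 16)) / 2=136 / 171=0.80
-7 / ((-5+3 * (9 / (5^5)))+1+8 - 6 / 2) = -21875 / 3152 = -6.94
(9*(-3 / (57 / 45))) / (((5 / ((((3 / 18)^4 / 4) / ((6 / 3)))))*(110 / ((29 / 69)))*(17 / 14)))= -203 / 156900480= -0.00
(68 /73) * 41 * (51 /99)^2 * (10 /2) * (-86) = -346464760 /79497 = -4358.21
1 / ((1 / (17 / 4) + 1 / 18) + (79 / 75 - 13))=-7650 / 89167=-0.09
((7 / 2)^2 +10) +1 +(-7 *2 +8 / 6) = 127 / 12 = 10.58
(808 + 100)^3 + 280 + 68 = 748613660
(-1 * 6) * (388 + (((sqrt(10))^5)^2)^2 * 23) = -1380000002328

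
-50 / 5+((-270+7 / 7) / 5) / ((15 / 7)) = -2633 / 75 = -35.11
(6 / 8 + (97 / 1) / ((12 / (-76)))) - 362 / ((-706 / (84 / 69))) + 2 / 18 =-179125667 / 292284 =-612.85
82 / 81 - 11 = -809 / 81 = -9.99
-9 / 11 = -0.82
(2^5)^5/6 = 16777216/3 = 5592405.33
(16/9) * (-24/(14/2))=-128/21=-6.10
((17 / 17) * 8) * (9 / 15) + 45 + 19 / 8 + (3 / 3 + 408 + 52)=20527 / 40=513.18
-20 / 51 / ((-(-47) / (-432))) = 2880 / 799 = 3.60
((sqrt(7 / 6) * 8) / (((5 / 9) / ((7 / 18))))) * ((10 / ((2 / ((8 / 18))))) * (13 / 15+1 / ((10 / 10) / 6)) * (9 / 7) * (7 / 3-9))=-3296 * sqrt(42) / 27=-791.13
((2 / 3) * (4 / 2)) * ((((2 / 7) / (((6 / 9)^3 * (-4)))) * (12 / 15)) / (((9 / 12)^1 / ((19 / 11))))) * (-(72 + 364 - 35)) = 91428 / 385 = 237.48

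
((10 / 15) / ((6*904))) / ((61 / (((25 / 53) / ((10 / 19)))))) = 95 / 52607376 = 0.00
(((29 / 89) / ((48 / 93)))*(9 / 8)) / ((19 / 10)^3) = 0.10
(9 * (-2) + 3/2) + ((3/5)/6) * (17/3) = -239/15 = -15.93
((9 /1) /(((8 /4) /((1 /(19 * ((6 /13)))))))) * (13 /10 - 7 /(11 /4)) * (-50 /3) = 8905 /836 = 10.65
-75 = -75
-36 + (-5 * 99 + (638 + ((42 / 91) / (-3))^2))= 18087 / 169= 107.02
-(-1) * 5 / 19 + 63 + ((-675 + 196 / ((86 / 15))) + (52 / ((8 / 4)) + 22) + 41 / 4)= -1697075 / 3268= -519.30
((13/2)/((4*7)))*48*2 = 156/7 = 22.29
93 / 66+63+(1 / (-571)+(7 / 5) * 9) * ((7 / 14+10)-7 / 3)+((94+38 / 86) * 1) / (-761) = 1030773596881 / 6165994890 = 167.17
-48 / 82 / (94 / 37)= -444 / 1927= -0.23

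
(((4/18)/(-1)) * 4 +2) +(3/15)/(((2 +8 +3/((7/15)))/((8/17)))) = 98254/87975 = 1.12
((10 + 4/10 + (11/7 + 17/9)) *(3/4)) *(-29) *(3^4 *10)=-244184.14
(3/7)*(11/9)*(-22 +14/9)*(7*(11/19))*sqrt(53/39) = -22264*sqrt(2067)/20007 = -50.59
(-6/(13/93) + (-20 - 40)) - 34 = -1780/13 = -136.92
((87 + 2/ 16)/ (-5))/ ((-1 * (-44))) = -697/ 1760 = -0.40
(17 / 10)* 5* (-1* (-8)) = 68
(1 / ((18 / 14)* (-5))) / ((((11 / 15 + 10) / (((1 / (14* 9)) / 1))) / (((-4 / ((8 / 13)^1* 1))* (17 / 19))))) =221 / 330372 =0.00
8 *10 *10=800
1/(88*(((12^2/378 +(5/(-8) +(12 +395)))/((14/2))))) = 147/751685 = 0.00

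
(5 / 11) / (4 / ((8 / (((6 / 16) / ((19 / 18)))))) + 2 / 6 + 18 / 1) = 2280 / 92851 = 0.02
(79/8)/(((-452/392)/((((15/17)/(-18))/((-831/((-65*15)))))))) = 6290375/12770808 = 0.49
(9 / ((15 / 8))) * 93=2232 / 5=446.40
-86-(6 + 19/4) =-387/4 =-96.75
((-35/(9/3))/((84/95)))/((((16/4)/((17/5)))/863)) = -1393745/144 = -9678.78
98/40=49/20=2.45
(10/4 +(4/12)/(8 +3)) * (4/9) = 334/297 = 1.12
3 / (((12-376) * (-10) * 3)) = 1 / 3640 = 0.00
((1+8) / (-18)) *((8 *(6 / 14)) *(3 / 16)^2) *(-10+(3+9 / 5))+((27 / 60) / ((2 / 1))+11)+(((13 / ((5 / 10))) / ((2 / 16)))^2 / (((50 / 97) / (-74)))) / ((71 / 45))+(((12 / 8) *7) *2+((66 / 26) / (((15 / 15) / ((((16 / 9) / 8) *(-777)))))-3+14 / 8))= -4069854751439 / 1033760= -3936943.54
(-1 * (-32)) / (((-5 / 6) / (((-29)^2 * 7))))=-1130304 / 5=-226060.80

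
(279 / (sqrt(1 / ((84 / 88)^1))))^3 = 456070419 *sqrt(462) / 484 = 20253847.27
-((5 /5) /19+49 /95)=-54 /95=-0.57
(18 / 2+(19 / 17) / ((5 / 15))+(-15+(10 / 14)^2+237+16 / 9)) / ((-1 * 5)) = -1774097 / 37485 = -47.33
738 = 738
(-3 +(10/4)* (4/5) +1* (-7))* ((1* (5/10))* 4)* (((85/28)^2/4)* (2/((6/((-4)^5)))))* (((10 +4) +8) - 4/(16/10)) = 12022400/49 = 245355.10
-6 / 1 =-6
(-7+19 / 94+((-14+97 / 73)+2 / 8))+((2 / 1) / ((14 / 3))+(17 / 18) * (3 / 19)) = -102078055 / 5475876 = -18.64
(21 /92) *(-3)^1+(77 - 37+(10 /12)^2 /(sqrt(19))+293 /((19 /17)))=25 *sqrt(19) /684+526975 /1748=301.63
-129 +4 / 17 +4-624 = -12729 / 17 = -748.76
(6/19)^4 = 1296/130321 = 0.01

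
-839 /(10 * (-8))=839 /80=10.49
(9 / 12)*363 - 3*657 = -6795 / 4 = -1698.75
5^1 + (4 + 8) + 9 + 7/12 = 319/12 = 26.58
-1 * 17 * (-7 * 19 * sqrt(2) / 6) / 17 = 133 * sqrt(2) / 6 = 31.35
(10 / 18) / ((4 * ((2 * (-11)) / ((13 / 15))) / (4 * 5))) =-65 / 594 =-0.11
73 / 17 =4.29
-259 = -259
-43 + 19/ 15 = -626/ 15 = -41.73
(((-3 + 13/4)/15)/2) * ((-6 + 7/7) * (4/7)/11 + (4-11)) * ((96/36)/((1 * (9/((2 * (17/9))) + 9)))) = -0.01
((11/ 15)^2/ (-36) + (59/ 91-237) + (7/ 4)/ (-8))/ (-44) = 1395096413/ 259459200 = 5.38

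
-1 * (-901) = 901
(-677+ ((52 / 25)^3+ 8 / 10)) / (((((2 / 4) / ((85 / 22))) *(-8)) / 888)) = 19672007079 / 34375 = 572276.57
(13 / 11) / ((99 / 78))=338 / 363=0.93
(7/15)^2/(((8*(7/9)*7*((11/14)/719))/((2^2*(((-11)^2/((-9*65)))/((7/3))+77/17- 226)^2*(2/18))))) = 19005169253933756/190388323125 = 99823.19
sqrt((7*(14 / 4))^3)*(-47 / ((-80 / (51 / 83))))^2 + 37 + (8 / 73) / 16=52.81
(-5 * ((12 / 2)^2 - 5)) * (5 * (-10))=7750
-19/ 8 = -2.38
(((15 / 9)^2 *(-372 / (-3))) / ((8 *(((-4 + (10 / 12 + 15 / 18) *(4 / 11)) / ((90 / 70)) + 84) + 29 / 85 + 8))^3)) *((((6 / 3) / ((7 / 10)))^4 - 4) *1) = 52090870198111903125 / 892208986000402295247904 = 0.00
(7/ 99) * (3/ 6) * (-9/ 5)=-7/ 110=-0.06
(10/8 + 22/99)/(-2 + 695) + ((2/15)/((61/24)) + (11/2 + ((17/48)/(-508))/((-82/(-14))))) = 3521156459831/633932671680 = 5.55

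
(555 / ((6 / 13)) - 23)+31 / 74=43657 / 37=1179.92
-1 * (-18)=18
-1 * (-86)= 86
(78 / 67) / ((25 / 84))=6552 / 1675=3.91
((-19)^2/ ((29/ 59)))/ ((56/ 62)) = 660269/ 812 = 813.14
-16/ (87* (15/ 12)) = -64/ 435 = -0.15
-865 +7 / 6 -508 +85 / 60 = -16445 / 12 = -1370.42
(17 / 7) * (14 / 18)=1.89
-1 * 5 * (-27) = 135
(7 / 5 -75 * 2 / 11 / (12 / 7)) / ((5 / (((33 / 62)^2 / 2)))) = -71379 / 384400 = -0.19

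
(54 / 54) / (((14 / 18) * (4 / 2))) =9 / 14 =0.64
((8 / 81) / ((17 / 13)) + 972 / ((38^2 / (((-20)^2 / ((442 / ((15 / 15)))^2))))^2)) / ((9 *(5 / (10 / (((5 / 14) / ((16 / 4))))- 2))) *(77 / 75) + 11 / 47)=4469261743542938200 / 38702799930927054897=0.12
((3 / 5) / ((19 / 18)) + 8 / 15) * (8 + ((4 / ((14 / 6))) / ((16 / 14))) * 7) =5809 / 285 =20.38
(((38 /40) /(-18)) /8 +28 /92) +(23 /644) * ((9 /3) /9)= 0.31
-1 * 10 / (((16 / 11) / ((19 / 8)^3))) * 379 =-142975855 / 4096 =-34906.21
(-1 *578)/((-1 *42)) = 289/21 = 13.76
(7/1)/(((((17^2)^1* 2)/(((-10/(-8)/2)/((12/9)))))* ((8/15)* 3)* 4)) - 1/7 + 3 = 11841115/4143104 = 2.86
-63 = -63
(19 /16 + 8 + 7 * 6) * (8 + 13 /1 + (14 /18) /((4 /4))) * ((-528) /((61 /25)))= -14714700 /61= -241224.59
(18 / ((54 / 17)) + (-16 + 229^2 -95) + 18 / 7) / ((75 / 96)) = 35171296 / 525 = 66992.94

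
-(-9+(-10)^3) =1009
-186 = -186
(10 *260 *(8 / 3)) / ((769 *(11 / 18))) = 124800 / 8459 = 14.75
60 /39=20 /13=1.54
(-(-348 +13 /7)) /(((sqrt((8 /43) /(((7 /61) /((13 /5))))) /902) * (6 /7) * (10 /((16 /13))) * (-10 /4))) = -4371092 * sqrt(2386930) /773175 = -8734.38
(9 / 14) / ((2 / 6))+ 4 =83 / 14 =5.93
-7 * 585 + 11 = -4084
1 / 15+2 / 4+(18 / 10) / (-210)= 293 / 525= 0.56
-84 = -84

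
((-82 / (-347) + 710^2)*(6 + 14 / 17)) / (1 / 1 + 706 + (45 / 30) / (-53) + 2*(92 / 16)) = 4787.58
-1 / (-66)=0.02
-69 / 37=-1.86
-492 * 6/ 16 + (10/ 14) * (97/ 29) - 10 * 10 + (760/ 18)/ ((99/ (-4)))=-102669587/ 361746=-283.82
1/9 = 0.11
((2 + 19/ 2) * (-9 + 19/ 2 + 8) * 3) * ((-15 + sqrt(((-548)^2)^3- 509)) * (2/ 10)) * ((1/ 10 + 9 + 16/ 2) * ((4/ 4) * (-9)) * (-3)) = -16247223/ 40 + 5415741 * sqrt(27082163202493955)/ 200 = 4456249791442.74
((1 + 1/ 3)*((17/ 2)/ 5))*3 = 34/ 5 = 6.80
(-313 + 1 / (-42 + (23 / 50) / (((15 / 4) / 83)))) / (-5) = 3735091 / 59660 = 62.61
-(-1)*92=92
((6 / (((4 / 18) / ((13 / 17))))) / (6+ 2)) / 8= 351 / 1088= 0.32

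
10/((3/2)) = 20/3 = 6.67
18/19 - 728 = -727.05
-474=-474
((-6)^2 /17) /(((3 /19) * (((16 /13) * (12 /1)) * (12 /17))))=247 /192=1.29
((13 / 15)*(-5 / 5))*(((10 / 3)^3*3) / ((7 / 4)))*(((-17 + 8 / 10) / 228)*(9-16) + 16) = -3259880 / 3591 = -907.79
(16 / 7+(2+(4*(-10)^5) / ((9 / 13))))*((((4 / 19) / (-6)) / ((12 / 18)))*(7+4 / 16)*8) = 2111184340 / 1197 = 1763729.61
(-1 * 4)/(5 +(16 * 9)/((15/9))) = -20/457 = -0.04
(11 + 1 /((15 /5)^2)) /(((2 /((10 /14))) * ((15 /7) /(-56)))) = -2800 /27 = -103.70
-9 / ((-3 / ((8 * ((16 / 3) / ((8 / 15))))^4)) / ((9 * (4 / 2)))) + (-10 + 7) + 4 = 2211840001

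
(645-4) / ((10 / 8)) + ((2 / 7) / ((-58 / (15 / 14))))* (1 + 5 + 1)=512.76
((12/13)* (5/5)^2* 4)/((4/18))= 16.62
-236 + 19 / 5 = -1161 / 5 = -232.20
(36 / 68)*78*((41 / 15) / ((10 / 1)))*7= 33579 / 425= 79.01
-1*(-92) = 92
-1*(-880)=880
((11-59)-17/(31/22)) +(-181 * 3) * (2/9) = -16808/93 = -180.73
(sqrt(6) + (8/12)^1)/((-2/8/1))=-12.46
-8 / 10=-4 / 5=-0.80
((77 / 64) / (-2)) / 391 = -77 / 50048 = -0.00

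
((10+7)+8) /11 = 25 /11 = 2.27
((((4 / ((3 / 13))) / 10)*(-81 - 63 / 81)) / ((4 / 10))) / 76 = -2392 / 513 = -4.66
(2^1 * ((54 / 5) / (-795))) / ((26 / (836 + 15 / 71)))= -82206 / 94075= -0.87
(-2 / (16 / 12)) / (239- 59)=-1 / 120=-0.01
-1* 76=-76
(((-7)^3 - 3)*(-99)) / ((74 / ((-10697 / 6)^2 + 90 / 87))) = 6314819176523 / 4292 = 1471299901.33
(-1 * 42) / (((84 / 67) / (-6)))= 201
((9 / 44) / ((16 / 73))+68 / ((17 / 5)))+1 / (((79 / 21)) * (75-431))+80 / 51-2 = 5175323573 / 252441024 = 20.50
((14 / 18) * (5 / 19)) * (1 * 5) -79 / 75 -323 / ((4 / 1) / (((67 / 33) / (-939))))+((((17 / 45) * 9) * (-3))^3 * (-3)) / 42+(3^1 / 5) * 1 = 157731812771 / 2060635500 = 76.55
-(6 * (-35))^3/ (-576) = -128625/ 8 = -16078.12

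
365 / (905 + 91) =0.37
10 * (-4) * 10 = -400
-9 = -9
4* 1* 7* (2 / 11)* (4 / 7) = 32 / 11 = 2.91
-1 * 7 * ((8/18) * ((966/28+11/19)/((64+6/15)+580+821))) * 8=-746480/1252917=-0.60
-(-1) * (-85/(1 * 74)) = -1.15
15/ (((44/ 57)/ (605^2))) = 28450125/ 4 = 7112531.25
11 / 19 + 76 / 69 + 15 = 21868 / 1311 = 16.68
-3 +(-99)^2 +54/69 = 225372/23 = 9798.78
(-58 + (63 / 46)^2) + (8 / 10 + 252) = 2080829 / 10580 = 196.68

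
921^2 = 848241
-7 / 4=-1.75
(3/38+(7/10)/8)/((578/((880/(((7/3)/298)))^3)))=769947496777958400/1883413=408804386917.77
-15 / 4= -3.75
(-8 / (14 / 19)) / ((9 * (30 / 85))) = -646 / 189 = -3.42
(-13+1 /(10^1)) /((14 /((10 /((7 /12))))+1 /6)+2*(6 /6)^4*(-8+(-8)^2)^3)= -0.00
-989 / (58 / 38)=-18791 / 29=-647.97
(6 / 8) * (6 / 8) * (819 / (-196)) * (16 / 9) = -117 / 28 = -4.18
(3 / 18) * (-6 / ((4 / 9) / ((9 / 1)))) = -81 / 4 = -20.25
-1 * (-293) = 293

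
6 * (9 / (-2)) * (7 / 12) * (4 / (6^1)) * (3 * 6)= -189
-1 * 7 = -7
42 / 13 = 3.23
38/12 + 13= 97/6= 16.17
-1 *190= -190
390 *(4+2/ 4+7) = 4485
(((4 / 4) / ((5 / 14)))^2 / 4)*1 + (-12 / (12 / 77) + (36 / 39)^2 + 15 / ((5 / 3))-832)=-3790619 / 4225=-897.19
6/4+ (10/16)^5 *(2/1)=27701/16384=1.69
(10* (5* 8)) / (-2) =-200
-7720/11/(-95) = 1544/209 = 7.39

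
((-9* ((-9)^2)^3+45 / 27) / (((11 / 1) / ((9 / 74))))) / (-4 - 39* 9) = 148.97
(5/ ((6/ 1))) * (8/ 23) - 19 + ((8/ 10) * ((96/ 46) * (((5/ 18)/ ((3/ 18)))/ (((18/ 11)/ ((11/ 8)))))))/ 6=-11377/ 621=-18.32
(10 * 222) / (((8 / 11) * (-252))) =-2035 / 168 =-12.11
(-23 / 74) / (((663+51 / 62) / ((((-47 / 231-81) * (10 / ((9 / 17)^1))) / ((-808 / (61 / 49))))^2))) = -99186188502537025 / 37931532658170641028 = -0.00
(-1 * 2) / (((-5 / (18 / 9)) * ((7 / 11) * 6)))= 22 / 105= 0.21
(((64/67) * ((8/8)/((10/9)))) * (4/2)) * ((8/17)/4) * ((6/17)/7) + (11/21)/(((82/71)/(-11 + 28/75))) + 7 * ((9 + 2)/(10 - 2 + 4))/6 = -5344420717/1428989400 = -3.74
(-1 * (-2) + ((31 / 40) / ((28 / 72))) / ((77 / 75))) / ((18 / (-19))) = -161443 / 38808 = -4.16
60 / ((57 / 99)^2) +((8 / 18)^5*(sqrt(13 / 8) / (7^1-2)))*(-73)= 65340 / 361-18688*sqrt(26) / 295245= 180.67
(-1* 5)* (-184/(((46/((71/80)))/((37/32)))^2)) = 0.46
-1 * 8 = -8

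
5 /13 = 0.38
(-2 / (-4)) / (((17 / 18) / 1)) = 9 / 17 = 0.53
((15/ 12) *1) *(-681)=-3405/ 4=-851.25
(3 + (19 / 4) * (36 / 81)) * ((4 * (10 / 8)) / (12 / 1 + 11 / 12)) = 1.98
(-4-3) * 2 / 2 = -7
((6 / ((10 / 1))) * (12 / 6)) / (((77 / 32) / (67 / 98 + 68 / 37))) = 877728 / 698005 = 1.26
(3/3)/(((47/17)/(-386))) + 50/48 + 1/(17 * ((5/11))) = -13274197/95880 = -138.45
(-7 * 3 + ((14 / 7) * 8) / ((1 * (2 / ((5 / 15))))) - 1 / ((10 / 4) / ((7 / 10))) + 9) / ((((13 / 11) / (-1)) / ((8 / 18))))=31724 / 8775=3.62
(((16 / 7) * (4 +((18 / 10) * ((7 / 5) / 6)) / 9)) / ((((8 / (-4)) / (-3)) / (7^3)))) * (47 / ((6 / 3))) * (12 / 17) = 33550104 / 425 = 78941.42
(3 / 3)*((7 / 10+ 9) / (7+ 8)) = 97 / 150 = 0.65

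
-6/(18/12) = -4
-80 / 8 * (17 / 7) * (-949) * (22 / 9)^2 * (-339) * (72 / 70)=-7058768288 / 147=-48018831.89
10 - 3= 7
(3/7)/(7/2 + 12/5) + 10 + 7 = 7051/413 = 17.07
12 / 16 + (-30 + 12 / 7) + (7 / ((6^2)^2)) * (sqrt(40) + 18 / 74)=-1026923 / 37296 + 7 * sqrt(10) / 648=-27.50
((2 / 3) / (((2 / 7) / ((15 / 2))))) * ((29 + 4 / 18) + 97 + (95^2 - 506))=2723245 / 18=151291.39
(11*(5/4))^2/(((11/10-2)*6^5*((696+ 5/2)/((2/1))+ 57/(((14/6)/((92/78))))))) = -275275/3852339264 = -0.00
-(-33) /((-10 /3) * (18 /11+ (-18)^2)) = -121 /3980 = -0.03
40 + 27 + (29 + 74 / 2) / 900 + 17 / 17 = 68.07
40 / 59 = 0.68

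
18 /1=18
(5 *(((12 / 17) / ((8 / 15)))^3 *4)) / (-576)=-50625 / 628864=-0.08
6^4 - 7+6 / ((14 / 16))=9071 / 7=1295.86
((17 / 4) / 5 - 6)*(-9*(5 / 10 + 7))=347.62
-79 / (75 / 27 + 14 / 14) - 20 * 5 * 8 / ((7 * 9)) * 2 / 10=-50233 / 2142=-23.45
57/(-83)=-57/83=-0.69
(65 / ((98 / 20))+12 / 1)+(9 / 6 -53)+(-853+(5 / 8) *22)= -169635 / 196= -865.48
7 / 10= 0.70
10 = 10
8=8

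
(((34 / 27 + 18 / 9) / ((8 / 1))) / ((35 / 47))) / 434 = 517 / 410130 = 0.00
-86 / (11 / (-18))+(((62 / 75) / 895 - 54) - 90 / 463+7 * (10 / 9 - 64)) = -362743850452 / 1025602875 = -353.69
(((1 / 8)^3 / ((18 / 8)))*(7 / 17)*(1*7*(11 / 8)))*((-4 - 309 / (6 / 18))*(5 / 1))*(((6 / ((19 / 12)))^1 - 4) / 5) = 26411 / 39168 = 0.67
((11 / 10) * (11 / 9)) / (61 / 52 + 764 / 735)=154154 / 253689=0.61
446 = 446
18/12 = 3/2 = 1.50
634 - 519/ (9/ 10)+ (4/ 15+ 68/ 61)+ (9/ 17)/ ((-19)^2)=109904141/ 1871785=58.72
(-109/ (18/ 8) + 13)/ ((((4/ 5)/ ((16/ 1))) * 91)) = -7.79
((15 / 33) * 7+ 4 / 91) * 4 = 12916 / 1001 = 12.90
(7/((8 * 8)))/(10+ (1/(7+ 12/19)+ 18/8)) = 1015/114896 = 0.01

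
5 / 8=0.62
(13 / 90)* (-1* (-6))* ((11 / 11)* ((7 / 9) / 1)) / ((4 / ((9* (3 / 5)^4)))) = 2457 / 12500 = 0.20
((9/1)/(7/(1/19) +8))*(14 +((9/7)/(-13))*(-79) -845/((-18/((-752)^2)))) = 21742232905/12831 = 1694508.06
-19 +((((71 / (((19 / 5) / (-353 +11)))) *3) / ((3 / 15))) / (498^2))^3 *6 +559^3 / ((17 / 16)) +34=3654971464286766639469 / 22231945389092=164401783.12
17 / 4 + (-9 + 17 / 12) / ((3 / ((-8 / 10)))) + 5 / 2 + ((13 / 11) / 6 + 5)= 27659 / 1980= 13.97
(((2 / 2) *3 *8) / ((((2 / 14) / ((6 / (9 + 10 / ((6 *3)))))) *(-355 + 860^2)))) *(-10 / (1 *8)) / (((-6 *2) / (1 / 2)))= 63 / 8476676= 0.00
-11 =-11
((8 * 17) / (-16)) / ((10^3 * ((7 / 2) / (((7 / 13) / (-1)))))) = 17 / 13000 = 0.00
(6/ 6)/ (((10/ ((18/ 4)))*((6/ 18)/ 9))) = 243/ 20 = 12.15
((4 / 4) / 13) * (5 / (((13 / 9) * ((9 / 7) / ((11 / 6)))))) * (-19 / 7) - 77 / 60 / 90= -953513 / 912600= -1.04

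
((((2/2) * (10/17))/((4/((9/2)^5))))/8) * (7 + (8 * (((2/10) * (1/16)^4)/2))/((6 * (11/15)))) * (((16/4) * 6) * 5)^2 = 167612306302125/49020928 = 3419198.97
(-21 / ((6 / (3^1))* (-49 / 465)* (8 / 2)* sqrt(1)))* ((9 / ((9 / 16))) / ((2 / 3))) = 4185 / 7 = 597.86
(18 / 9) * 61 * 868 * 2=211792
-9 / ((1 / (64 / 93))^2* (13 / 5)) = -20480 / 12493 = -1.64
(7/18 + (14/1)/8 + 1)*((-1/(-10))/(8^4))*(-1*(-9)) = 113/163840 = 0.00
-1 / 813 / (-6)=0.00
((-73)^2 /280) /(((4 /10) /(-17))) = -90593 /112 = -808.87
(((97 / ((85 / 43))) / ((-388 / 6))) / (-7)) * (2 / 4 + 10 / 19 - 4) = -14577 / 45220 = -0.32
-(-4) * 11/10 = 22/5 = 4.40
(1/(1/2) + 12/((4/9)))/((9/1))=29/9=3.22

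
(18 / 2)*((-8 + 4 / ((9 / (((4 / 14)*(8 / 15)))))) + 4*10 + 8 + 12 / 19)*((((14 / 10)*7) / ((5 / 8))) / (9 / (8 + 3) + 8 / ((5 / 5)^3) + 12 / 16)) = 1800582784 / 2999625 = 600.27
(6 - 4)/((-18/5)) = -5/9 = -0.56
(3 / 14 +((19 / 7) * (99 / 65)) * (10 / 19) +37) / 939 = 7169 / 170898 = 0.04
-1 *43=-43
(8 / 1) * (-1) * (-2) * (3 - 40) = -592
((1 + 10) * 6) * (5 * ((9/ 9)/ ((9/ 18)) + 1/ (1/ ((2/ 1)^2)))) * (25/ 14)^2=309375/ 49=6313.78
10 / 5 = 2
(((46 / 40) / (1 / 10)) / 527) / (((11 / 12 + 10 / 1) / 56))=7728 / 69037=0.11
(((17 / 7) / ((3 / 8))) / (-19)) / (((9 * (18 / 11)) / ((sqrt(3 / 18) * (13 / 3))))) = -4862 * sqrt(6) / 290871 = -0.04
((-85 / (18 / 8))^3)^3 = -60716992766464000000000 / 387420489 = -156721171157429.42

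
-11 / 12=-0.92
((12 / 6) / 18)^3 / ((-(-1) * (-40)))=-1 / 29160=-0.00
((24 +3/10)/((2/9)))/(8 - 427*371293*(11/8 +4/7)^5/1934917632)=83232582301309206528/4346855780450319655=19.15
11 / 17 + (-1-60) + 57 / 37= -36993 / 629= -58.81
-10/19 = -0.53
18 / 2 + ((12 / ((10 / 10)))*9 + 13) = 130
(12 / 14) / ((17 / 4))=24 / 119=0.20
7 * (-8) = -56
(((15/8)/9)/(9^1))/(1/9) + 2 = 53/24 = 2.21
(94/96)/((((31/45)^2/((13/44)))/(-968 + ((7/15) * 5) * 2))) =-198651375/338272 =-587.25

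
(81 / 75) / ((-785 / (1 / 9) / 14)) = -42 / 19625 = -0.00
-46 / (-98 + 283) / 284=-23 / 26270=-0.00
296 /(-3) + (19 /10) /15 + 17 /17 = -4877 /50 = -97.54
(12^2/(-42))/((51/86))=-5.78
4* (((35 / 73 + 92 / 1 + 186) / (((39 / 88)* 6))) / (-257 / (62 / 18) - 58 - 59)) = -2520796 / 1153035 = -2.19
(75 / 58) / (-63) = -0.02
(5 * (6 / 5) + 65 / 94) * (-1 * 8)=-2516 / 47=-53.53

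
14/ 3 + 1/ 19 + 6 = 611/ 57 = 10.72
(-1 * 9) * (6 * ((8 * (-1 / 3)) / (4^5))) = 9 / 64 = 0.14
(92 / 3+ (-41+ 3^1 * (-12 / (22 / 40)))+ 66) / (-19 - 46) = 0.15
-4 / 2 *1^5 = -2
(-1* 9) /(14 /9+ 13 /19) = -1539 /383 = -4.02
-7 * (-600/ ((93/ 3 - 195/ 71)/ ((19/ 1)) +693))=5665800/ 936863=6.05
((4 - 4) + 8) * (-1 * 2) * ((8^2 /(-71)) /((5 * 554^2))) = 256 /27238795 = 0.00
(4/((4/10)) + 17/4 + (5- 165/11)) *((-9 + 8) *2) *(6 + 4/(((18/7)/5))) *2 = -2108/9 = -234.22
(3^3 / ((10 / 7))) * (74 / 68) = 6993 / 340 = 20.57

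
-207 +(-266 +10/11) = -5193/11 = -472.09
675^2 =455625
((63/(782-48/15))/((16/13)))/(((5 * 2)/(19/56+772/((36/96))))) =4496869/332288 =13.53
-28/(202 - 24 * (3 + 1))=-14/53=-0.26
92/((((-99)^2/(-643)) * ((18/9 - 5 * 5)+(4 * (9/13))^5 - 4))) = -21964208708/494374838265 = -0.04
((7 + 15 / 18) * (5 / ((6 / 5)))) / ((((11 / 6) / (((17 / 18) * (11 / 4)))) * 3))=19975 / 1296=15.41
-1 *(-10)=10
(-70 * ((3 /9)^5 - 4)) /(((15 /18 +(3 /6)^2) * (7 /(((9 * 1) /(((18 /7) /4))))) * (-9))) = -543760 /9477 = -57.38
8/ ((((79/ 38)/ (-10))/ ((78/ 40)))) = -5928/ 79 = -75.04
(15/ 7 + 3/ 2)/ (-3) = -17/ 14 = -1.21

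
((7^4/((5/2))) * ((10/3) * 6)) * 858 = 16480464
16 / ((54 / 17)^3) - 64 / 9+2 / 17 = -2173048 / 334611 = -6.49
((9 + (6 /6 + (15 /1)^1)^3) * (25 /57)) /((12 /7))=718375 /684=1050.26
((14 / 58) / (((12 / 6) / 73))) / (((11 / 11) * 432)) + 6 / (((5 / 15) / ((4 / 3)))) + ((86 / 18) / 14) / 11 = 46402691 / 1929312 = 24.05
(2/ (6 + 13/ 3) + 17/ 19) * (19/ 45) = 641/ 1395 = 0.46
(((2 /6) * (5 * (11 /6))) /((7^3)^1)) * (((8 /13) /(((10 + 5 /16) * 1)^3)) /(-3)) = -16384 /9833098275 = -0.00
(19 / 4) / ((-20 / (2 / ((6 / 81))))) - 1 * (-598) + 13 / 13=592.59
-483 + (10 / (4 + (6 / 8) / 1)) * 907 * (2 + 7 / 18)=697427 / 171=4078.52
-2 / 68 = -0.03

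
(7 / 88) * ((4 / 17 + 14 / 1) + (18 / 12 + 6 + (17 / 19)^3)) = 36650901 / 20522128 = 1.79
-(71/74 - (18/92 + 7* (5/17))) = 18735/14467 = 1.30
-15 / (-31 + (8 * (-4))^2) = -5 / 331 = -0.02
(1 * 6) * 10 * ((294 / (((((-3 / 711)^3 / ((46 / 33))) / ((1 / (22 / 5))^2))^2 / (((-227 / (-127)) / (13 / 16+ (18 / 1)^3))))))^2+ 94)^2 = 2815695379076570563201476000000000000000000000.00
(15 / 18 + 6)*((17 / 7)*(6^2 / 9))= 1394 / 21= 66.38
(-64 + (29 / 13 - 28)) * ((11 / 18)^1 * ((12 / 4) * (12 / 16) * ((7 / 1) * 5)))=-449295 / 104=-4320.14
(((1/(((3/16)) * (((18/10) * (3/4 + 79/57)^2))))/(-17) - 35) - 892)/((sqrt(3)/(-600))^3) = 89704807144000000 * sqrt(3)/4031873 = 38536254404.98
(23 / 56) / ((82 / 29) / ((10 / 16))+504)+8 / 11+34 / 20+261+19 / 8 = 265.80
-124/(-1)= 124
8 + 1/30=241/30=8.03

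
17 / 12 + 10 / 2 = 77 / 12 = 6.42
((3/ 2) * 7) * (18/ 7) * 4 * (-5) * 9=-4860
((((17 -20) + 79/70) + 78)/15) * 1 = 5329/1050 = 5.08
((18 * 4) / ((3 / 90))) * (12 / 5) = 5184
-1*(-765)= 765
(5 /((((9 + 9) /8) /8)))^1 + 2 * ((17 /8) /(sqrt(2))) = 17 * sqrt(2) /8 + 160 /9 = 20.78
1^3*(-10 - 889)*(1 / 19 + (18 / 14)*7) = -154628 / 19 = -8138.32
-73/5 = -14.60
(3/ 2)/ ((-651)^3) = -1/ 183929634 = -0.00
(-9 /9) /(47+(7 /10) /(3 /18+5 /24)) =-15 /733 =-0.02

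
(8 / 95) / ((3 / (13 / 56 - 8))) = -29 / 133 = -0.22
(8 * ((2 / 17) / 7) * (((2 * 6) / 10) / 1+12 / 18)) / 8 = 8 / 255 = 0.03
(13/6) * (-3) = -13/2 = -6.50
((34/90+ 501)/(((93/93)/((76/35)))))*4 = 6858848/1575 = 4354.82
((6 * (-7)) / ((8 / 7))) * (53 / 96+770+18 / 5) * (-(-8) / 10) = -18208057 / 800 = -22760.07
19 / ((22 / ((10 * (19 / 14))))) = 1805 / 154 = 11.72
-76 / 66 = -38 / 33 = -1.15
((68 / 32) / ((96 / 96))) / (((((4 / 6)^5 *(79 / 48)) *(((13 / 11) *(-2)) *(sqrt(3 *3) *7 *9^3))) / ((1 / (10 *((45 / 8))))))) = -187 / 38820600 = -0.00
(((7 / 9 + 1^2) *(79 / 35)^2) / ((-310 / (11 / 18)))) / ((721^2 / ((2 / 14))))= -274604 / 55965627199125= -0.00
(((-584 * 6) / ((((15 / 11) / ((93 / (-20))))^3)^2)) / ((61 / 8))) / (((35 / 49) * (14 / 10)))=-344326452986912979 / 476562500000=-722521.08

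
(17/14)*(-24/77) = -204/539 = -0.38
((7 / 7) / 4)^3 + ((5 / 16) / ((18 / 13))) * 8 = 1.82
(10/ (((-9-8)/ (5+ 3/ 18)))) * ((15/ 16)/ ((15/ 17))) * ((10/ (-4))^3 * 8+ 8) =6045/ 16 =377.81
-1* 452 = -452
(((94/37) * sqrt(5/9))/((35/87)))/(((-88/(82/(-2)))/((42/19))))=167649 * sqrt(5)/77330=4.85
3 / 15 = 1 / 5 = 0.20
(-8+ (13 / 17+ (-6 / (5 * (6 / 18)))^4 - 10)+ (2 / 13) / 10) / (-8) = -5205299 / 276250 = -18.84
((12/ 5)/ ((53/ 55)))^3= 15.45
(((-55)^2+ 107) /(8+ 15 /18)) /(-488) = -2349 /3233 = -0.73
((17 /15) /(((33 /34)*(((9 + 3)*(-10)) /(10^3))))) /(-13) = 2890 /3861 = 0.75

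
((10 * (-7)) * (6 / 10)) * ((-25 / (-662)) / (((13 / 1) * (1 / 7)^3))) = -180075 / 4303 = -41.85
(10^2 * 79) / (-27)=-7900 / 27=-292.59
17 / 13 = 1.31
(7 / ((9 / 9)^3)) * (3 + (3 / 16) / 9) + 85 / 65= 14011 / 624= 22.45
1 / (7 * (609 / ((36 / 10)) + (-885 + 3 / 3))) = -6 / 30023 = -0.00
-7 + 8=1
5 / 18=0.28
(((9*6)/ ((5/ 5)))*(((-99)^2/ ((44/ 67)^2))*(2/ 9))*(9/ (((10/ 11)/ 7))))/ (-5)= -755943111/ 200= -3779715.56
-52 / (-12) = 13 / 3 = 4.33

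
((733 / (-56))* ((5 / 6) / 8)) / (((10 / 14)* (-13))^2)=-5131 / 324480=-0.02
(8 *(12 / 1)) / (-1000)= -12 / 125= -0.10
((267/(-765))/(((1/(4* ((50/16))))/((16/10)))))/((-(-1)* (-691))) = 356/35241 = 0.01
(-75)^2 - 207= 5418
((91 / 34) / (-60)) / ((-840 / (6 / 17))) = 0.00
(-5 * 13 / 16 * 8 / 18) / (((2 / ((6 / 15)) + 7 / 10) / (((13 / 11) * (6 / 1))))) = -4225 / 1881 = -2.25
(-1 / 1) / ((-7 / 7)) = 1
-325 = -325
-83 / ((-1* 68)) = 1.22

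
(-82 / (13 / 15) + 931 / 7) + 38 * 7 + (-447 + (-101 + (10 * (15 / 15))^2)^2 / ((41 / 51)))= -75351 / 533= -141.37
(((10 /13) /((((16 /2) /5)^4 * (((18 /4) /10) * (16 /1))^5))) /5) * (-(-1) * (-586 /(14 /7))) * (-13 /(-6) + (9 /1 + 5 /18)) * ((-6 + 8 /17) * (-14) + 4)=-10197201171875 /30788409360384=-0.33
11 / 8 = 1.38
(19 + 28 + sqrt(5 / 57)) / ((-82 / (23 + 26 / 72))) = -39527 / 2952 - 841 * sqrt(285) / 168264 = -13.47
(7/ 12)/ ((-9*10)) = -7/ 1080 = -0.01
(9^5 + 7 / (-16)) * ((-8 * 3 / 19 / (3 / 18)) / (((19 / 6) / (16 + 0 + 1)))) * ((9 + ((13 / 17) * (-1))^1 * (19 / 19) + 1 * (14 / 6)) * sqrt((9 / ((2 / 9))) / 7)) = -5892574149 * sqrt(14) / 361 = -61074774.49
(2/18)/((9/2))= 2/81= 0.02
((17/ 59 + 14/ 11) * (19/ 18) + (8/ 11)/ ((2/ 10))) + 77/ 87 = 2089921/ 338778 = 6.17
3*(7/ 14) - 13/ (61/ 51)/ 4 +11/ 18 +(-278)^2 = 169714333/ 2196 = 77283.39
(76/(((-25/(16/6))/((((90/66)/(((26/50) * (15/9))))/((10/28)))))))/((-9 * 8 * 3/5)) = 1064/1287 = 0.83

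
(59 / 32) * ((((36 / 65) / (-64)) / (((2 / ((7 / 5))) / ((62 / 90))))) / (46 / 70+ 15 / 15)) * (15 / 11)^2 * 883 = -712218087 / 93423616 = -7.62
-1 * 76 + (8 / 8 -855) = -930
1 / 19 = 0.05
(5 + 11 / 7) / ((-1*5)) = -46 / 35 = -1.31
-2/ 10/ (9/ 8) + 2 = 82/ 45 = 1.82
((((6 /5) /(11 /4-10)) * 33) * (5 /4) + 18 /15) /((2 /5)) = -408 /29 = -14.07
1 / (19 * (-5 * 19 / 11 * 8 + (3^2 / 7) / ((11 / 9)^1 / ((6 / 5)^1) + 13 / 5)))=-75229 / 98247290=-0.00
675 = 675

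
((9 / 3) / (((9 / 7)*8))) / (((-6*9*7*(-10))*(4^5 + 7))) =1 / 13361760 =0.00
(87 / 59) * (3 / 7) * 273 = 10179 / 59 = 172.53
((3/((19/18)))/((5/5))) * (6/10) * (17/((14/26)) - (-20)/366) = 2187702/40565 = 53.93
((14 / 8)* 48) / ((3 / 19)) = 532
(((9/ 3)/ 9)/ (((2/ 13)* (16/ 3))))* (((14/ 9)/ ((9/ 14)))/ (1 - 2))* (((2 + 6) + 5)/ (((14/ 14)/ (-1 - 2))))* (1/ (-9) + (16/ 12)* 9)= 886067/ 1944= 455.80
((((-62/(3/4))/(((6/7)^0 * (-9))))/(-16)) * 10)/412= -155/11124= -0.01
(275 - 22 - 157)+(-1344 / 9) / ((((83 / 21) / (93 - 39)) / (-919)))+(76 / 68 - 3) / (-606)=801676422032 / 427533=1875121.74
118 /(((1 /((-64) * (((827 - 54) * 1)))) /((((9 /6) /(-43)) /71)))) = 8756544 /3053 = 2868.18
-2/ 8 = -1/ 4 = -0.25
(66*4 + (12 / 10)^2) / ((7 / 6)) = 5688 / 25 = 227.52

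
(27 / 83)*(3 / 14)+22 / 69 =31153 / 80178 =0.39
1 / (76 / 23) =23 / 76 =0.30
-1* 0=0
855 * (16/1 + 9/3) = 16245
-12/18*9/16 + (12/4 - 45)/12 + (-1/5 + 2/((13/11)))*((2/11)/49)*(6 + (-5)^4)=-106773/280280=-0.38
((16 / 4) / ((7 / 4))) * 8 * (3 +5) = 1024 / 7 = 146.29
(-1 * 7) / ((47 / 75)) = -525 / 47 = -11.17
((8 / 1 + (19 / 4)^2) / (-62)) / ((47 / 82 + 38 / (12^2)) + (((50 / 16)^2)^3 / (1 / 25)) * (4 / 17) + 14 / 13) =-81669040128 / 907952599528859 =-0.00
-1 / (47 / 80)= -80 / 47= -1.70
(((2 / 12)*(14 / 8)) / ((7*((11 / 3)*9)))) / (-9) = -1 / 7128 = -0.00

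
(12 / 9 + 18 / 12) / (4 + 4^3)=1 / 24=0.04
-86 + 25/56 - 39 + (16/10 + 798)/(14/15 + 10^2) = -4944243/42392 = -116.63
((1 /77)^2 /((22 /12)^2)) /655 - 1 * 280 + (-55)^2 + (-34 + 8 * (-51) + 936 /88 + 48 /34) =18493412899342 /7988349215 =2315.05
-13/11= -1.18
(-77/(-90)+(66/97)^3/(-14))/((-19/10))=-478993427/1092469581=-0.44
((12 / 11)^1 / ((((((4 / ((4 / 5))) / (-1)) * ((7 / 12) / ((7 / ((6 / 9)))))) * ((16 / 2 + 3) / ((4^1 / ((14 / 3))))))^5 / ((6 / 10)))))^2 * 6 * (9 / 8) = 1888627587614233803620352 / 216437582320051337531494140625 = 0.00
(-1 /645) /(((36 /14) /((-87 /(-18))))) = -203 /69660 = -0.00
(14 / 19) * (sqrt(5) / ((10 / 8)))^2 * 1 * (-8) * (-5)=1792 / 19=94.32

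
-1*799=-799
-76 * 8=-608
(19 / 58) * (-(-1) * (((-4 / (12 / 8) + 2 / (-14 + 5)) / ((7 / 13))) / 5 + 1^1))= -437 / 18270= -0.02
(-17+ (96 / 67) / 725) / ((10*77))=-825679 / 37402750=-0.02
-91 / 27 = -3.37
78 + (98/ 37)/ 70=14437/ 185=78.04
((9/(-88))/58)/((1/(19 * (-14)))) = 1197/2552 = 0.47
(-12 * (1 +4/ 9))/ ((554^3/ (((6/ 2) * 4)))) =-0.00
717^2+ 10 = 514099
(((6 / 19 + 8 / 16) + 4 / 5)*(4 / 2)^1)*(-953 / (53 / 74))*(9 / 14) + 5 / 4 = -389528347 / 140980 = -2763.00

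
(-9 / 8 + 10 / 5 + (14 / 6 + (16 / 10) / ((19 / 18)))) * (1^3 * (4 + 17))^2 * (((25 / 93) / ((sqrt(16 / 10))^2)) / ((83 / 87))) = 1147919325 / 3128768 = 366.89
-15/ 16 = -0.94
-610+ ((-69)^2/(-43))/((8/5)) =-233645/344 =-679.20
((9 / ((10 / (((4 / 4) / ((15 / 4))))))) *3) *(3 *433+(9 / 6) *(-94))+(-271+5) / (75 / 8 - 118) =18166636 / 21725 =836.21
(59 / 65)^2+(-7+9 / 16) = -379479 / 67600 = -5.61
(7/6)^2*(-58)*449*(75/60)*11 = -35091595/72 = -487383.26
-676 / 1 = -676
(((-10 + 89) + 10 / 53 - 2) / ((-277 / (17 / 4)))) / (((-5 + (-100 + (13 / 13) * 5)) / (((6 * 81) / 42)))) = 5633307 / 41106800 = 0.14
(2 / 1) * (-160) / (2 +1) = -320 / 3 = -106.67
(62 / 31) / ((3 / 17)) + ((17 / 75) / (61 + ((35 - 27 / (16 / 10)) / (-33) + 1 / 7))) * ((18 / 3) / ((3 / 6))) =95557442 / 8398275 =11.38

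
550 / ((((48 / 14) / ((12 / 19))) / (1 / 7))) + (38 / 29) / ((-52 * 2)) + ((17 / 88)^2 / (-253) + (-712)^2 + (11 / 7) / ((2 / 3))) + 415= 49843510378806707 / 98237851712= 507375.82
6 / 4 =3 / 2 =1.50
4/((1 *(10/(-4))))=-8/5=-1.60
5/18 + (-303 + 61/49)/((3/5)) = -443335/882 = -502.65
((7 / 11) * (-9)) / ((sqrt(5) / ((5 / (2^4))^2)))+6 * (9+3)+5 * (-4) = 52 -315 * sqrt(5) / 2816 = 51.75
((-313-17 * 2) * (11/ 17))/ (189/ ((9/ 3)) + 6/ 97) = -370249/ 103989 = -3.56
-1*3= -3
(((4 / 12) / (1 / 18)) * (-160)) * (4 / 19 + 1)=-22080 / 19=-1162.11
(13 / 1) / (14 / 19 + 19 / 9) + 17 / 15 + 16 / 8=56234 / 7305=7.70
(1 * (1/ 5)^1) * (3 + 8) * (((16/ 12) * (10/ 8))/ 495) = 1/ 135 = 0.01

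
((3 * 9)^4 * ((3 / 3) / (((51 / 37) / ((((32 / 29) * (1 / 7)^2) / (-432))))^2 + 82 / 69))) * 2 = 0.00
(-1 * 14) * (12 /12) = -14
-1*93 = -93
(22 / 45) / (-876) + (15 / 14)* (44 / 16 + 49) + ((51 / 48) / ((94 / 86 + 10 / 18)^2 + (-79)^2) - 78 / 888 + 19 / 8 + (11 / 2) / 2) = 2309810507719056329 / 38189288931791760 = 60.48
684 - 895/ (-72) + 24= 51871/ 72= 720.43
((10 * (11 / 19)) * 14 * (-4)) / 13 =-6160 / 247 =-24.94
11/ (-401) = -0.03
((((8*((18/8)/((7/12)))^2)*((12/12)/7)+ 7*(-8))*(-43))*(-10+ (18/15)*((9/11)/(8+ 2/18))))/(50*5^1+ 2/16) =-16591609856/250515195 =-66.23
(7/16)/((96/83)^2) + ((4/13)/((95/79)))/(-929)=55280375149/169178480640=0.33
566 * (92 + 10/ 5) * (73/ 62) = 1941946/ 31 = 62643.42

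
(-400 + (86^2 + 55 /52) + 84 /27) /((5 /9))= 3276079 /260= 12600.30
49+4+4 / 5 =269 / 5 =53.80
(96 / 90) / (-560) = -1 / 525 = -0.00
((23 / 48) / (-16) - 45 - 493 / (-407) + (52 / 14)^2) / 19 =-459834817 / 291008256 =-1.58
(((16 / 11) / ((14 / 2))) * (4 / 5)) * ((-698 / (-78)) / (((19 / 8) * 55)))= 178688 / 15690675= 0.01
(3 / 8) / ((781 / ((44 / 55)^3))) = 24 / 97625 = 0.00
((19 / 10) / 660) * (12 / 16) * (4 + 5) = 171 / 8800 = 0.02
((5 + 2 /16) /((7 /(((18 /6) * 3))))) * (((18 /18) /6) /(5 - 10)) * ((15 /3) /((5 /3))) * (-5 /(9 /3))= 123 /112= 1.10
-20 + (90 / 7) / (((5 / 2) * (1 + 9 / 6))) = -628 / 35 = -17.94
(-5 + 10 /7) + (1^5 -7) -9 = -130 /7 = -18.57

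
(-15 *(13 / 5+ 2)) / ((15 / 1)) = -4.60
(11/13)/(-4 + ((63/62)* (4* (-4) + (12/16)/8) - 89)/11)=-240064/3847207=-0.06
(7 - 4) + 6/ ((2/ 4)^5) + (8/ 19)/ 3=11123/ 57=195.14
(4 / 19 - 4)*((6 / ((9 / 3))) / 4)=-1.89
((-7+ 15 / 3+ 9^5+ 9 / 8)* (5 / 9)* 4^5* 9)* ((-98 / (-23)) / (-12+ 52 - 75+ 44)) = 29627987200 / 207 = 143130372.95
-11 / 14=-0.79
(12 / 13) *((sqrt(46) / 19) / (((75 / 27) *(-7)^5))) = -108 *sqrt(46) / 103783225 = -0.00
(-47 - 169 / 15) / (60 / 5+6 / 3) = -437 / 105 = -4.16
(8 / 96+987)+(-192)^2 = 454213 / 12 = 37851.08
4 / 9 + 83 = 751 / 9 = 83.44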